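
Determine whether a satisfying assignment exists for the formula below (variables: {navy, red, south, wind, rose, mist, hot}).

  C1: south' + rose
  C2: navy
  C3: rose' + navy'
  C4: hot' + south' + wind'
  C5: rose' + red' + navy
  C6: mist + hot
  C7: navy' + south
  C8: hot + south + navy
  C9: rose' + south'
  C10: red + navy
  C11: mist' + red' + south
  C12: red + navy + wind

No, unsatisfiable

(navy) alone gives navy = 1.
(rose') alone gives rose = 0.
(south') alone gives south = 0.
That conflicts with the unit clause (south).
No assignment satisfies every clause.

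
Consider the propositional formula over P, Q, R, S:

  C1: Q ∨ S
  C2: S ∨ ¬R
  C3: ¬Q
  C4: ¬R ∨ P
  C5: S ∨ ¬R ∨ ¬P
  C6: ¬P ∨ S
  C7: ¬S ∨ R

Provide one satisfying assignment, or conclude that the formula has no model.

P ↦ True; Q ↦ False; R ↦ True; S ↦ True

From the singleton clause (¬Q), Q = False.
From the singleton clause (S), S = True.
From the singleton clause (R), R = True.
From the singleton clause (P), P = True.
Every clause now holds.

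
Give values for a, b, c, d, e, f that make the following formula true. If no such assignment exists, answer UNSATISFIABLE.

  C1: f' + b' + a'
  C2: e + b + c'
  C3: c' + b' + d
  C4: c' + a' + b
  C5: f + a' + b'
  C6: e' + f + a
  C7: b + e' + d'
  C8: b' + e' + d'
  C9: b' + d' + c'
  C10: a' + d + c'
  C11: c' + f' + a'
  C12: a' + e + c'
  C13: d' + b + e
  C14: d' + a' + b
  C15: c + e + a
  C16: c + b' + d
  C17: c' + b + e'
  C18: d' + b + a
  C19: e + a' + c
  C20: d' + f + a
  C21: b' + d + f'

a: 1, b: 0, c: 0, d: 0, e: 1, f: 1

Case f = 1:
Case b = 0:
Case e = 1:
The clause (d') is unit, so d = 0.
The clause (c') is unit, so c = 0.
No clause remains; a is free.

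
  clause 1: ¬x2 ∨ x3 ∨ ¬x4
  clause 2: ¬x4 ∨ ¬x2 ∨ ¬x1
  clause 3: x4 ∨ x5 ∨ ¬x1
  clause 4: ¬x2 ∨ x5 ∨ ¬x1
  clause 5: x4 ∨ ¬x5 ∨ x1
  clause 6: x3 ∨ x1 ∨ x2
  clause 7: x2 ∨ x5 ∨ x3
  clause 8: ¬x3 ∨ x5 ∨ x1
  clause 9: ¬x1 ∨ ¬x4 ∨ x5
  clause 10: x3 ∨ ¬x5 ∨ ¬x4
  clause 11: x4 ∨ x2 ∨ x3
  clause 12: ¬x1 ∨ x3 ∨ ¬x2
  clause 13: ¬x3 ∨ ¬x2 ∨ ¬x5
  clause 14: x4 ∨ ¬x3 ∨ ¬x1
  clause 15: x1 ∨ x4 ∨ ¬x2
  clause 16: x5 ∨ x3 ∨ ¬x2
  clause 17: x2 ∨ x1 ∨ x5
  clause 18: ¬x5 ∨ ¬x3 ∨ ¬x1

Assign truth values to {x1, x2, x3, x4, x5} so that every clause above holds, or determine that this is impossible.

Suppose x2 = False.
Suppose x3 = True.
Suppose x5 = True.
From the singleton clause (¬x1), x1 = False.
From the singleton clause (x4), x4 = True.
This assignment satisfies each clause.

x1 ↦ False, x2 ↦ False, x3 ↦ True, x4 ↦ True, x5 ↦ True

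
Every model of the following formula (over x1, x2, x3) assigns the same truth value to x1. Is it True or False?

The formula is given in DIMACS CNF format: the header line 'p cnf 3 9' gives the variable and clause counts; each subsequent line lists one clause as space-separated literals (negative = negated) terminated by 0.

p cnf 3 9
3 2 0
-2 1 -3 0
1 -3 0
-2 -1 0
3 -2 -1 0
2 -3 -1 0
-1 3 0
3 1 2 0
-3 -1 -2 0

False

Suppose x1 = True.
From the singleton clause (¬x2), x2 = False.
From the singleton clause (x3), x3 = True.
But (¬x3) is also a unit clause — contradiction.
So every satisfying assignment has x1 = False.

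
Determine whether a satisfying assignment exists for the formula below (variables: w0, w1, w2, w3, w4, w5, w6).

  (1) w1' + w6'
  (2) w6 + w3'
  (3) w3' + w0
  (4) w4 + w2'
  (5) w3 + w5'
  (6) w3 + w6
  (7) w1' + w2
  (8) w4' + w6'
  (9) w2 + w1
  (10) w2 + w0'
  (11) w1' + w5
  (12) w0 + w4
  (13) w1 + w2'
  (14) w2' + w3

No, unsatisfiable

Try w1 = 0.
The clause (w2) is unit, so w2 = 1.
Now (w2') is unsatisfied and unit — conflict.
So w1 must be the other value — set w1 = 1.
The clause (w6') is unit, so w6 = 0.
The clause (w3') is unit, so w3 = 0.
Now (w3) is unsatisfied and unit — conflict.
Either choice for w1 ends in contradiction.
No assignment satisfies every clause.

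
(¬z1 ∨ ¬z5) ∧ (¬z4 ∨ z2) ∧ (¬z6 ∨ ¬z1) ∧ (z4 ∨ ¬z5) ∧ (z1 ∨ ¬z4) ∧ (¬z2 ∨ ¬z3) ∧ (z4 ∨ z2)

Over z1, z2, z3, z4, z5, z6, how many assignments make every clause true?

There are 2^6 = 64 truth assignments over (z1, z2, z3, z4, z5, z6).
Split on z6. With z6 = True, the clauses containing z6 are satisfied and ¬z6 drops from the rest; 1 of the 2^5 = 32 assignments to the other variables satisfy what remains.
With z6 = False, by the same count on the reduced clause set, 3 assignments work.
(One model: z1=F, z2=T, z3=F, z4=F, z5=F, z6=F.)
Total: 1 + 3 = 4.

4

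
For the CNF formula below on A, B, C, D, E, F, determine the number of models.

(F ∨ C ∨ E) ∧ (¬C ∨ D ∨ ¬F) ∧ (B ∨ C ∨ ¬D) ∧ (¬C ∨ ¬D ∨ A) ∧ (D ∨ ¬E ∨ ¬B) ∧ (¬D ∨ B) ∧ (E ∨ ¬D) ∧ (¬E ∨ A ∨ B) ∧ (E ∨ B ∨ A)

15

There are 2^6 = 64 truth assignments over (A, B, C, D, E, F).
Split on B. With B = True, the clauses containing B are satisfied and ¬B drops from the rest; 10 of the 2^5 = 32 assignments to the other variables satisfy what remains.
With B = False, by the same count on the reduced clause set, 5 assignments work.
Total: 10 + 5 = 15.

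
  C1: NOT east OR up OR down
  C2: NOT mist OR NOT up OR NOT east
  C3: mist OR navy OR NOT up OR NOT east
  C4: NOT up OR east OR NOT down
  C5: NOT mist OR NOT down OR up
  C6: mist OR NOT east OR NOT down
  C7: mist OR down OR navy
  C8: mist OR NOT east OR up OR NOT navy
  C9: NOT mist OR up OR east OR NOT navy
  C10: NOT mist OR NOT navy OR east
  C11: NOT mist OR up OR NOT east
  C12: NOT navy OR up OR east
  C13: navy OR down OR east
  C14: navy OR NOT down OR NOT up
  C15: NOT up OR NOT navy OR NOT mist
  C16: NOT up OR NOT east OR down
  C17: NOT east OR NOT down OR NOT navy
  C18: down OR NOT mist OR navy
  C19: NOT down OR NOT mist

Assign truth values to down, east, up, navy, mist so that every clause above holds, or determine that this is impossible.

Branch on down: set down = true.
Unit clause (NOT mist) forces mist = false.
Unit clause (NOT east) forces east = false.
Unit clause (NOT up) forces up = false.
Unit clause (NOT navy) forces navy = false.
All clauses are satisfied.

down=true, east=false, up=false, navy=false, mist=false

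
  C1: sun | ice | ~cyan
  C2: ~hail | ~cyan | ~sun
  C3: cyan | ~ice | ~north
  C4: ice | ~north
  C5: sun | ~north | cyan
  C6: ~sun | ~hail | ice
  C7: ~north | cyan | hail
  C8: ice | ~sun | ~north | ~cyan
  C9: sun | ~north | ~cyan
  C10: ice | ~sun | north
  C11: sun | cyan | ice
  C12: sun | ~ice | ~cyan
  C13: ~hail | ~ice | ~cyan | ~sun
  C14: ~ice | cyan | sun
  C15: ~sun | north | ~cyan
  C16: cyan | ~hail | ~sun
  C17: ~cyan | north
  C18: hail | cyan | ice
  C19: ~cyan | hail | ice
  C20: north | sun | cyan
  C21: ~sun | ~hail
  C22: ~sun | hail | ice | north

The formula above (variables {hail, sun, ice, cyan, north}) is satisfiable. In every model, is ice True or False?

Suppose ice = 0.
Unit clause (~north) forces north = 0.
Unit clause (~sun) forces sun = 0.
Unit clause (~cyan) forces cyan = 0.
Now (cyan) is unsatisfied and unit — conflict.
So every satisfying assignment has ice = True.

True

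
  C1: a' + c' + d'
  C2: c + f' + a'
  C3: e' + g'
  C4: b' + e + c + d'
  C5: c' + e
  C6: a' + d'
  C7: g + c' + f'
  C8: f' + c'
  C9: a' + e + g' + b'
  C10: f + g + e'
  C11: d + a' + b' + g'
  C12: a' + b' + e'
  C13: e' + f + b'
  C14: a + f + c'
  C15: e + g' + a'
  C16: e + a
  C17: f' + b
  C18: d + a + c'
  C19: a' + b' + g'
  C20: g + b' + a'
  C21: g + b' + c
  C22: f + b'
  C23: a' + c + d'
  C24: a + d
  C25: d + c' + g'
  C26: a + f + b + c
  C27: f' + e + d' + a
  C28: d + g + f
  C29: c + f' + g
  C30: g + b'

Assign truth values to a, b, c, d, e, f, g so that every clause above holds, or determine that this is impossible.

UNSATISFIABLE

Try e = 0.
From the singleton clause (c'), c = 0.
From the singleton clause (a), a = 1.
From the singleton clause (f'), f = 0.
From the singleton clause (d'), d = 0.
From the singleton clause (g'), g = 0.
That conflicts with the unit clause (g).
So e must be the other value — set e = 1.
From the singleton clause (g'), g = 0.
From the singleton clause (f), f = 1.
From the singleton clause (c'), c = 0.
That conflicts with the unit clause (c).
Neither e = 1 nor e = 0 works.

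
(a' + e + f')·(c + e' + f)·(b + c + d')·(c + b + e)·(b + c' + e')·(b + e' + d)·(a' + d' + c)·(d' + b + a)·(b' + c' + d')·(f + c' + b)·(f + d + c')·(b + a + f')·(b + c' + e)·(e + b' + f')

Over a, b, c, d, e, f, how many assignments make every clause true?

8

There are 2^6 = 64 truth assignments over (a, b, c, d, e, f).
Split on d. With d = 1, the clauses containing d are satisfied and d' drops from the rest; 2 of the 2^5 = 32 assignments to the other variables satisfy what remains.
With d = 0, by the same count on the reduced clause set, 6 assignments work.
Total: 2 + 6 = 8.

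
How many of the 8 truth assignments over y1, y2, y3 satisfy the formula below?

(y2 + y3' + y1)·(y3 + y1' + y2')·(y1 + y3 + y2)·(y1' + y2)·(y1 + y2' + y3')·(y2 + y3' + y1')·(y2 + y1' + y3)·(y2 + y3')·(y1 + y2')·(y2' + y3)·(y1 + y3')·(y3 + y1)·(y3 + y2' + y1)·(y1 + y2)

1

There are 2^3 = 8 truth assignments over (y1, y2, y3).
Split on y1. With y1 = 1, the clauses containing y1 are satisfied and y1' drops from the rest; 1 of the 2^2 = 4 assignments to the other variables satisfy what remains.
With y1 = 0, by the same count on the reduced clause set, 0 assignments work.
Total: 1 + 0 = 1.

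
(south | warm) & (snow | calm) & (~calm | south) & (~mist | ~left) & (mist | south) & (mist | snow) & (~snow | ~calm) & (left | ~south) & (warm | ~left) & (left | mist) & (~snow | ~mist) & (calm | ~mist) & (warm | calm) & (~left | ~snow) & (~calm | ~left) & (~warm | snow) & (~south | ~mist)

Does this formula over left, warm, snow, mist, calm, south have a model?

Try south = 1.
From the singleton clause (left), left = 1.
From the singleton clause (~mist), mist = 0.
From the singleton clause (snow), snow = 1.
That conflicts with the unit clause (~snow).
That branch fails; take south = 0 instead.
From the singleton clause (warm), warm = 1.
From the singleton clause (~calm), calm = 0.
From the singleton clause (snow), snow = 1.
From the singleton clause (mist), mist = 1.
That conflicts with the unit clause (~mist).
Either choice for south ends in contradiction.
No assignment satisfies every clause.

No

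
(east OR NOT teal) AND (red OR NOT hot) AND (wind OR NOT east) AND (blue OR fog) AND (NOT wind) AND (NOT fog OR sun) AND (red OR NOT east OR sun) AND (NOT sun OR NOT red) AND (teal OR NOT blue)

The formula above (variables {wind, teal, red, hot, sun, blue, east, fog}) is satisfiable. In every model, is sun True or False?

Suppose sun = false.
The clause (NOT wind) is unit, so wind = false.
The clause (NOT east) is unit, so east = false.
The clause (NOT teal) is unit, so teal = false.
The clause (NOT fog) is unit, so fog = false.
The clause (blue) is unit, so blue = true.
That conflicts with the unit clause (NOT blue).
So every satisfying assignment has sun = True.

True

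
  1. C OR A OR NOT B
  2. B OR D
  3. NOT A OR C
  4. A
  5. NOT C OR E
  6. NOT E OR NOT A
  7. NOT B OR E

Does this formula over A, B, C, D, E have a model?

From the singleton clause (A), A = true.
From the singleton clause (C), C = true.
From the singleton clause (E), E = true.
Now (NOT E) is unsatisfied and unit — conflict.
No assignment satisfies every clause.

No, unsatisfiable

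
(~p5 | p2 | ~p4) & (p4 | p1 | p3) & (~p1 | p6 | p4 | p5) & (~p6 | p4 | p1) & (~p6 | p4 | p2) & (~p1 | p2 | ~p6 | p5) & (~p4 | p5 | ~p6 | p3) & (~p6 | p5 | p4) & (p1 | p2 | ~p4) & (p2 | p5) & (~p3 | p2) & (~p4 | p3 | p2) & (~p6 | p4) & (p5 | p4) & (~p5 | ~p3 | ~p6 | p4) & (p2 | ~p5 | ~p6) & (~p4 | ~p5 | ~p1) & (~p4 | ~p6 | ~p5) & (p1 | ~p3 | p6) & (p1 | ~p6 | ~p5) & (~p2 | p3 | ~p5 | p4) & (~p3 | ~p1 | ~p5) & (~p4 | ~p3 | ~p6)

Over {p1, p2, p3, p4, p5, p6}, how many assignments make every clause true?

There are 2^6 = 64 truth assignments over (p1, p2, p3, p4, p5, p6).
Split on p5. With p5 = 1, the clauses containing p5 are satisfied and ~p5 drops from the rest; 2 of the 2^5 = 32 assignments to the other variables satisfy what remains.
With p5 = 0, by the same count on the reduced clause set, 3 assignments work.
(One model: p1=F, p2=T, p3=F, p4=T, p5=F, p6=F.)
Total: 2 + 3 = 5.

5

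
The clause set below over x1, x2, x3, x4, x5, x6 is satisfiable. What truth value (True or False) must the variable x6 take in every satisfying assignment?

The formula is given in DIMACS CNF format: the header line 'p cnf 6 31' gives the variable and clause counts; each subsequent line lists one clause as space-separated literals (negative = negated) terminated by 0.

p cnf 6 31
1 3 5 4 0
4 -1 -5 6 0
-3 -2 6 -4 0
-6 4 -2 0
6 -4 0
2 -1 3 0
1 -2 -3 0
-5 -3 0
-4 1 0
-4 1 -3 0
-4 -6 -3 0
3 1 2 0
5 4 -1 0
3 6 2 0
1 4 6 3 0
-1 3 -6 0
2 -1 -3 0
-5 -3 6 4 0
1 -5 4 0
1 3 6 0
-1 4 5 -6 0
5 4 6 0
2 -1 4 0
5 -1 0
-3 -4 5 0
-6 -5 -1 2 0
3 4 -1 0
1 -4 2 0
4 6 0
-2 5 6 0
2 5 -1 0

True

Suppose x6 = False.
(¬x4) alone gives x4 = False.
Now (x4) is unsatisfied and unit — conflict.
So every satisfying assignment has x6 = True.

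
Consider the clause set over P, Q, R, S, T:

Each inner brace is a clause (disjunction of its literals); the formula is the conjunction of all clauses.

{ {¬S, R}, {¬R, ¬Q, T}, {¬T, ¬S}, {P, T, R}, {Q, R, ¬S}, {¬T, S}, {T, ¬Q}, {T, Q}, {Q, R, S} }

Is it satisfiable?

Case S = False:
From the singleton clause (¬T), T = False.
From the singleton clause (¬Q), Q = False.
Now (Q) is unsatisfied and unit — conflict.
Backtrack on S: now try S = True.
From the singleton clause (R), R = True.
From the singleton clause (¬T), T = False.
From the singleton clause (¬Q), Q = False.
Now (Q) is unsatisfied and unit — conflict.
Both values of S lead to a conflict.
No assignment satisfies every clause.

No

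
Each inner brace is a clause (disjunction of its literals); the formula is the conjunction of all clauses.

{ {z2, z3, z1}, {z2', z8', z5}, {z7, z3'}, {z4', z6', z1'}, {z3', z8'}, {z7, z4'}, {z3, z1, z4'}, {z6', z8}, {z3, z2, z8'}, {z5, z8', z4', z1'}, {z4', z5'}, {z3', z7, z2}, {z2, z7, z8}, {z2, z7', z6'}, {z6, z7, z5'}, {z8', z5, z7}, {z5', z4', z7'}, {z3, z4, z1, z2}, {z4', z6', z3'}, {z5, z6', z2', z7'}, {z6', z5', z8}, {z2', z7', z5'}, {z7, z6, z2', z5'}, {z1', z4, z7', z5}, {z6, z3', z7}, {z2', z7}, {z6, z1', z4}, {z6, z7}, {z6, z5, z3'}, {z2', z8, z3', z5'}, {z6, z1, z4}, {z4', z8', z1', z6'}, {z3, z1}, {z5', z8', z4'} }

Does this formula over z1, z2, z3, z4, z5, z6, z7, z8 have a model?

Yes

Try z7 = 1.
Try z3 = 0.
From the singleton clause (z1), z1 = 1.
Try z4 = 1.
From the singleton clause (z6'), z6 = 0.
From the singleton clause (z5'), z5 = 0.
From the singleton clause (z8'), z8 = 0.
All clauses hold; z2 can take either value.
A satisfying assignment: z1: 1, z2: 1, z3: 0, z4: 1, z5: 0, z6: 0, z7: 1, z8: 0.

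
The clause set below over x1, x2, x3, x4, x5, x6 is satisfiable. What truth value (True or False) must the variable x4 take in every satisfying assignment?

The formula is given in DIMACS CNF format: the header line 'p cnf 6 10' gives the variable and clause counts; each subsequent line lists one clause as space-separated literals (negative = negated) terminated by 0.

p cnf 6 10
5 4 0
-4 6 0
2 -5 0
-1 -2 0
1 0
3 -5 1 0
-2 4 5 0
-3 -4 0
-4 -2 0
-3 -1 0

True

Suppose x4 = False.
(x5) alone gives x5 = True.
(x2) alone gives x2 = True.
(¬x1) alone gives x1 = False.
Now (x1) is unsatisfied and unit — conflict.
So every satisfying assignment has x4 = True.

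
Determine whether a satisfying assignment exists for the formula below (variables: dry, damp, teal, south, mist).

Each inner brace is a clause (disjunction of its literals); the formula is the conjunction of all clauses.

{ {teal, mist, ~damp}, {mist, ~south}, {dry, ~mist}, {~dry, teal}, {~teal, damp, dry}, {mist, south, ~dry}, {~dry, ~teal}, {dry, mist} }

No

Suppose mist = 1.
The clause (dry) is unit, so dry = 1.
The clause (teal) is unit, so teal = 1.
Now (~teal) is unsatisfied and unit — conflict.
So mist must be the other value — set mist = 0.
The clause (~south) is unit, so south = 0.
The clause (~dry) is unit, so dry = 0.
Now (dry) is unsatisfied and unit — conflict.
Both values of mist lead to a conflict.
No assignment satisfies every clause.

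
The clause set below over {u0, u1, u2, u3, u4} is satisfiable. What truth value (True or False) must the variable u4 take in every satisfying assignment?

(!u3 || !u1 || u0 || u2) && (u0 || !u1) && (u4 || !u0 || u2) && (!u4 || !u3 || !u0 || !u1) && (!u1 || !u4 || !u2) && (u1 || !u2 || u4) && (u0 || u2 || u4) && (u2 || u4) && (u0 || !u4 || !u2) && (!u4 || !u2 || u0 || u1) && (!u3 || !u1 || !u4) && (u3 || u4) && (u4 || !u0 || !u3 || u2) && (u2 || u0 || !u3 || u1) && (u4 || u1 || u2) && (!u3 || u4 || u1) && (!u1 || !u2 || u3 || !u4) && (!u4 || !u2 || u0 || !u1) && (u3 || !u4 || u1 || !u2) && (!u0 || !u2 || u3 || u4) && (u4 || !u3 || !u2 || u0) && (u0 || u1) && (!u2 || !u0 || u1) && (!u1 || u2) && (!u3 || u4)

True

Suppose u4 = false.
From the singleton clause (u2), u2 = true.
From the singleton clause (u1), u1 = true.
From the singleton clause (u0), u0 = true.
From the singleton clause (u3), u3 = true.
That conflicts with the unit clause (!u3).
So every satisfying assignment has u4 = True.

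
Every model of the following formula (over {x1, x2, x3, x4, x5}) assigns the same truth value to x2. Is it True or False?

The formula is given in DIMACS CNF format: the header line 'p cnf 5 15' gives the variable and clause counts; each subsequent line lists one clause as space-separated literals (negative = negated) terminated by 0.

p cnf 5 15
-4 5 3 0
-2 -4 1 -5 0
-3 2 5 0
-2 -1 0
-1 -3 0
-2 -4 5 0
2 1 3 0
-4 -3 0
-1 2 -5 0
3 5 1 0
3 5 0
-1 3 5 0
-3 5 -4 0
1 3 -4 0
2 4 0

True

Suppose x2 = False.
Unit clause (x4) forces x4 = True.
Unit clause (¬x3) forces x3 = False.
Unit clause (x5) forces x5 = True.
Unit clause (x1) forces x1 = True.
Now (¬x1) is unsatisfied and unit — conflict.
So every satisfying assignment has x2 = True.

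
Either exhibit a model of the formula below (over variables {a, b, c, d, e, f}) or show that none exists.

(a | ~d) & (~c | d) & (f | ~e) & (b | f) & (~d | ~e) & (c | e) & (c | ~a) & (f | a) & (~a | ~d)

Branch on a: set a = 0.
(~d) alone gives d = 0.
(~c) alone gives c = 0.
(e) alone gives e = 1.
(f) alone gives f = 1.
Every clause is now satisfied; b is unconstrained.

a: 0, b: 1, c: 0, d: 0, e: 1, f: 1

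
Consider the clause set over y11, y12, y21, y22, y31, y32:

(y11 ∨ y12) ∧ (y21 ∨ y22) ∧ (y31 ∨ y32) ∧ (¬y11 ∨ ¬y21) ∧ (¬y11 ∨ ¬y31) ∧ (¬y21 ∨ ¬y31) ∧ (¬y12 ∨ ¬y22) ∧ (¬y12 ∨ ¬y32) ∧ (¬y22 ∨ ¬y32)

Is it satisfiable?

Unsatisfiable

Suppose y11 = True.
Unit clause (¬y21) forces y21 = False.
Unit clause (y22) forces y22 = True.
Unit clause (¬y31) forces y31 = False.
Unit clause (y32) forces y32 = True.
But (¬y32) is also a unit clause — contradiction.
Backtrack on y11: now try y11 = False.
Unit clause (y12) forces y12 = True.
Unit clause (¬y22) forces y22 = False.
Unit clause (y21) forces y21 = True.
Unit clause (¬y31) forces y31 = False.
Unit clause (y32) forces y32 = True.
But (¬y32) is also a unit clause — contradiction.
Either choice for y11 ends in contradiction.
No assignment satisfies every clause.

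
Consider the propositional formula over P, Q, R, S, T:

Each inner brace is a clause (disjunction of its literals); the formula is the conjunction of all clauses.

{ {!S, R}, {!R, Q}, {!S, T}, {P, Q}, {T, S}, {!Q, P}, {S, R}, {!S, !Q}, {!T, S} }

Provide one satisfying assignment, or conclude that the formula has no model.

UNSATISFIABLE

Branch on S: set S = false.
The clause (T) is unit, so T = true.
Now (!T) is unsatisfied and unit — conflict.
Backtrack on S: now try S = true.
The clause (R) is unit, so R = true.
The clause (Q) is unit, so Q = true.
Now (!Q) is unsatisfied and unit — conflict.
Neither S = true nor S = false works.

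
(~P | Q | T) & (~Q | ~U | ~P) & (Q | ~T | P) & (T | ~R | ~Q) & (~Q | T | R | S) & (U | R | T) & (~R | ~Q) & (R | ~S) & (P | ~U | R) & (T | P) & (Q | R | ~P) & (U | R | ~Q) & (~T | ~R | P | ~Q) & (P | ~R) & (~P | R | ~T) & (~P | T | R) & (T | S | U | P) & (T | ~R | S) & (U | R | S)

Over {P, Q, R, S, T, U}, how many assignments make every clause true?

There are 2^6 = 64 truth assignments over (P, Q, R, S, T, U).
Split on S. With S = 1, the clauses containing S are satisfied and ~S drops from the rest; 2 of the 2^5 = 32 assignments to the other variables satisfy what remains.
With S = 0, by the same count on the reduced clause set, 2 assignments work.
Total: 2 + 2 = 4.

4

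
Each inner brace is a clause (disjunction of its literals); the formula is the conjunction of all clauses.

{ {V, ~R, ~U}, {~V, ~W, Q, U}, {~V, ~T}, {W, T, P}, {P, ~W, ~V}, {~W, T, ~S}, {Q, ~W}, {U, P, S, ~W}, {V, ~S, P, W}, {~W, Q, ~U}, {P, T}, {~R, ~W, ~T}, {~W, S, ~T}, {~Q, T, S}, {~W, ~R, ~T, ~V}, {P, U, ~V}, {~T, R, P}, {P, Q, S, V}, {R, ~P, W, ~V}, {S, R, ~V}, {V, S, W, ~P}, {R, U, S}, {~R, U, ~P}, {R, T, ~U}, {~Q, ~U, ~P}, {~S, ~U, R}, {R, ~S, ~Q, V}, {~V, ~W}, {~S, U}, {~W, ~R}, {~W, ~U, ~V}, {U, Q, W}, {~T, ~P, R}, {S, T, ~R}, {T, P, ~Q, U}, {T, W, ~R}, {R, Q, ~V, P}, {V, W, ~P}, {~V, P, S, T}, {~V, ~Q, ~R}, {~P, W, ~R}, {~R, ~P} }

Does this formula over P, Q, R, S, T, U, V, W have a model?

Yes, satisfiable

Case V = 0:
Case R = 1:
(~U) alone gives U = 0.
(~P) alone gives P = 0.
(T) alone gives T = 1.
(~W) alone gives W = 0.
(~S) alone gives S = 0.
(Q) alone gives Q = 1.
This assignment satisfies each clause.
A satisfying assignment: P=0; Q=1; R=1; S=0; T=1; U=0; V=0; W=0.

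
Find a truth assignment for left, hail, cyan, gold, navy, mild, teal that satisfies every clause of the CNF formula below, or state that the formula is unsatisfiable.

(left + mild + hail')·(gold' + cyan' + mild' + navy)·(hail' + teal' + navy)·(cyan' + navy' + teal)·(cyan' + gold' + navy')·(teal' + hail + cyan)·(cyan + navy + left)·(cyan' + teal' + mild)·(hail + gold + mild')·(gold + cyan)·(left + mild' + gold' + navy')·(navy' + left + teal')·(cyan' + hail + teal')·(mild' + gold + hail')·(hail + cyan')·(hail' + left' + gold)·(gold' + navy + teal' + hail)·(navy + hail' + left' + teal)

Suppose gold = 1.
Suppose cyan = 0.
Suppose teal = 1.
Unit clause (hail) forces hail = 1.
Unit clause (navy) forces navy = 1.
Unit clause (left) forces left = 1.
Every clause is now satisfied; mild is unconstrained.

left=1; hail=1; cyan=0; gold=1; navy=1; mild=1; teal=1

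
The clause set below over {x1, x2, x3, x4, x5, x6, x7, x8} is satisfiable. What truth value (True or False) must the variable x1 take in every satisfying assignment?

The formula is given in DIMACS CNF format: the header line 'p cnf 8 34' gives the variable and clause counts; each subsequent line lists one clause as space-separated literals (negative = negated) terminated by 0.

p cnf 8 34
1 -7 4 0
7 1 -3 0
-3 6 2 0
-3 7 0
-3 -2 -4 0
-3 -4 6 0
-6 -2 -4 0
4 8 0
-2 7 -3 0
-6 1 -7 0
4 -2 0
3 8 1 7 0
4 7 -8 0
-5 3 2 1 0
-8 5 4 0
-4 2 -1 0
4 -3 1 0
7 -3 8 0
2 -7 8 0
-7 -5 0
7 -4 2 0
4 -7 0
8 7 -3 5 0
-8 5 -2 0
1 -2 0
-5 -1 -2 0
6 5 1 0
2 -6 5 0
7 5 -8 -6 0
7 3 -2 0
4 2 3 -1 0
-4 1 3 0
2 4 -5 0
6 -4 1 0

Suppose x1 = False.
The clause (¬x2) is unit, so x2 = False.
Suppose x7 = False.
The clause (¬x3) is unit, so x3 = False.
The clause (x8) is unit, so x8 = True.
The clause (x4) is unit, so x4 = True.
That conflicts with the unit clause (¬x4).
So x7 must be the other value — set x7 = True.
The clause (x4) is unit, so x4 = True.
The clause (¬x6) is unit, so x6 = False.
That conflicts with the unit clause (x6).
Either choice for x7 ends in contradiction.
So every satisfying assignment has x1 = True.

True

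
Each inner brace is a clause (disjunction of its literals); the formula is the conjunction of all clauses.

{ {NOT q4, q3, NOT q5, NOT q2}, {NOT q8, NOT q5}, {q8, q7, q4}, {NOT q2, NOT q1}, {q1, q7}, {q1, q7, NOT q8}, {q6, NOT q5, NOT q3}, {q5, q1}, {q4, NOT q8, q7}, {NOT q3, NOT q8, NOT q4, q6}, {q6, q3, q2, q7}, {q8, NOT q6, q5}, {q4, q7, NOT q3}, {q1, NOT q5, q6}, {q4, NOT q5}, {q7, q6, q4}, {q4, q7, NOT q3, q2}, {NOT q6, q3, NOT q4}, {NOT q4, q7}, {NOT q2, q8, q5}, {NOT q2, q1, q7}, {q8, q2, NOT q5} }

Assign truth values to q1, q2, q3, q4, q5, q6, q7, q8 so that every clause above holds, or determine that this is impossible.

q1=true, q2=false, q3=false, q4=true, q5=false, q6=false, q7=true, q8=true

Branch on q8: set q8 = true.
The clause (NOT q5) is unit, so q5 = false.
The clause (q1) is unit, so q1 = true.
The clause (NOT q2) is unit, so q2 = false.
Branch on q4: set q4 = true.
The clause (q7) is unit, so q7 = true.
Branch on q3: set q3 = false.
The clause (NOT q6) is unit, so q6 = false.
All clauses are satisfied.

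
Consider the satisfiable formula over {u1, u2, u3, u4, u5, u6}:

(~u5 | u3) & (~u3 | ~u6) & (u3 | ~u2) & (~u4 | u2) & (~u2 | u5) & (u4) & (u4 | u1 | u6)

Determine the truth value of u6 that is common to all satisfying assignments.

Suppose u6 = 1.
From the singleton clause (~u3), u3 = 0.
From the singleton clause (~u5), u5 = 0.
From the singleton clause (~u2), u2 = 0.
From the singleton clause (~u4), u4 = 0.
Now (u4) is unsatisfied and unit — conflict.
So every satisfying assignment has u6 = False.

False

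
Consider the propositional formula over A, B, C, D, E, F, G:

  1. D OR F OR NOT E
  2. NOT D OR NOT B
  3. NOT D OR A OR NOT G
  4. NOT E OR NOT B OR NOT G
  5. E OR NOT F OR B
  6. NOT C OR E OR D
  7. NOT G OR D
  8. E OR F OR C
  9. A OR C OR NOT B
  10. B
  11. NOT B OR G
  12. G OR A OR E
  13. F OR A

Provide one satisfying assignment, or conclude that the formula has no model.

UNSATISFIABLE

Unit clause (B) forces B = true.
Unit clause (NOT D) forces D = false.
Unit clause (NOT G) forces G = false.
But (G) is also a unit clause — contradiction.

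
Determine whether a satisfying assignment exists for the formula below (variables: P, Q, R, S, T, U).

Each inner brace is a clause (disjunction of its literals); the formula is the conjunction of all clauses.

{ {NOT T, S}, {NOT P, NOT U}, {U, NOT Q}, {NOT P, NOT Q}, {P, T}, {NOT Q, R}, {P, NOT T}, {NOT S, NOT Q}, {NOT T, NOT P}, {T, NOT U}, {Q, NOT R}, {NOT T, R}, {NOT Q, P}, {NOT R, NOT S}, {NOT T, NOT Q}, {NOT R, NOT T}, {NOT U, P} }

Case T = false:
From the singleton clause (P), P = true.
From the singleton clause (NOT U), U = false.
From the singleton clause (NOT Q), Q = false.
From the singleton clause (NOT R), R = false.
Every clause is now satisfied; S is unconstrained.
A satisfying assignment: P: true; Q: false; R: false; S: false; T: false; U: false.

Yes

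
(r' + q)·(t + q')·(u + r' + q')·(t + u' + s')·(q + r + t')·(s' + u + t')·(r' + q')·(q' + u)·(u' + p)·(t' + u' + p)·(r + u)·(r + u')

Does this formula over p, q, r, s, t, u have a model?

No

Try r = 0.
From the singleton clause (u), u = 1.
That conflicts with the unit clause (u').
Undo r and try r = 1.
From the singleton clause (q), q = 1.
That conflicts with the unit clause (q').
Neither r = 1 nor r = 0 works.
No assignment satisfies every clause.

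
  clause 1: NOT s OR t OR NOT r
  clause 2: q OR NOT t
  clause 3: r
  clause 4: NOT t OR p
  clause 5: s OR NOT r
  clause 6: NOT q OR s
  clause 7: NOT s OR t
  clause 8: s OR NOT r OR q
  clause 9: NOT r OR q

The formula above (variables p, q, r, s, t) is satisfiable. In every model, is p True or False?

True

Suppose p = false.
From the singleton clause (r), r = true.
From the singleton clause (NOT t), t = false.
From the singleton clause (NOT s), s = false.
That conflicts with the unit clause (s).
So every satisfying assignment has p = True.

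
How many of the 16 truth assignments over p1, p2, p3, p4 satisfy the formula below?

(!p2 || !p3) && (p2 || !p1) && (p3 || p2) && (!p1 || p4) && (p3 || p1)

3

There are 2^4 = 16 truth assignments over (p1, p2, p3, p4).
Split on p2. With p2 = true, the clauses containing p2 are satisfied and !p2 drops from the rest; 1 of the 2^3 = 8 assignments to the other variables satisfy what remains.
With p2 = false, by the same count on the reduced clause set, 2 assignments work.
(One model: p1=F, p2=F, p3=T, p4=F.)
Total: 1 + 2 = 3.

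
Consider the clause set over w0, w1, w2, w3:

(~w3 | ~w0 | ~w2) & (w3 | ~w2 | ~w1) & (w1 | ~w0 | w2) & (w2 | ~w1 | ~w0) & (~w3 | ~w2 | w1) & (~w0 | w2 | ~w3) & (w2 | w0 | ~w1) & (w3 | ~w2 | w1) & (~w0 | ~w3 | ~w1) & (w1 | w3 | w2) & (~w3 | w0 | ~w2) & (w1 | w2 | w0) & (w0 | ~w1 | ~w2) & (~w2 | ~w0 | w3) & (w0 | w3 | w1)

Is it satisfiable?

No

Suppose w3 = 0.
Suppose w2 = 0.
(w1) alone gives w1 = 1.
(~w0) alone gives w0 = 0.
That conflicts with the unit clause (w0).
Backtrack on w2: now try w2 = 1.
(~w1) alone gives w1 = 0.
That conflicts with the unit clause (w1).
Both values of w2 lead to a conflict.
Backtrack on w3: now try w3 = 1.
Suppose w0 = 0.
(~w2) alone gives w2 = 0.
(~w1) alone gives w1 = 0.
That conflicts with the unit clause (w1).
Backtrack on w0: now try w0 = 1.
(~w2) alone gives w2 = 0.
That conflicts with the unit clause (w2).
Both values of w0 lead to a conflict.
Both values of w3 lead to a conflict.
No assignment satisfies every clause.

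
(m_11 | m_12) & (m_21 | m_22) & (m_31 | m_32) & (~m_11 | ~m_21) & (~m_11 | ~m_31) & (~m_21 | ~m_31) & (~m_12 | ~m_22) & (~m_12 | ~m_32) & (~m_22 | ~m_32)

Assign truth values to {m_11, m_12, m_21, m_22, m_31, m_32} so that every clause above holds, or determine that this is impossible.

UNSATISFIABLE

Case m_11 = 1:
(~m_21) alone gives m_21 = 0.
(m_22) alone gives m_22 = 1.
(~m_31) alone gives m_31 = 0.
(m_32) alone gives m_32 = 1.
But (~m_32) is also a unit clause — contradiction.
That branch fails; take m_11 = 0 instead.
(m_12) alone gives m_12 = 1.
(~m_22) alone gives m_22 = 0.
(m_21) alone gives m_21 = 1.
(~m_31) alone gives m_31 = 0.
(m_32) alone gives m_32 = 1.
But (~m_32) is also a unit clause — contradiction.
Both values of m_11 lead to a conflict.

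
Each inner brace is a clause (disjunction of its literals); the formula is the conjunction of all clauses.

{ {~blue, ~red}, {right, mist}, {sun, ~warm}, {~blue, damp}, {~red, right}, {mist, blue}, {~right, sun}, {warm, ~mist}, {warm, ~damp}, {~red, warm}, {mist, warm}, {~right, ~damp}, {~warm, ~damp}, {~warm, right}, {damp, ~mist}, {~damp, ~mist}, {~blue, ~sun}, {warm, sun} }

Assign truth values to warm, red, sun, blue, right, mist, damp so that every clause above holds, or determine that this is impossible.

Suppose blue = 0.
The clause (mist) is unit, so mist = 1.
The clause (warm) is unit, so warm = 1.
The clause (sun) is unit, so sun = 1.
The clause (~damp) is unit, so damp = 0.
That conflicts with the unit clause (damp).
That branch fails; take blue = 1 instead.
The clause (~red) is unit, so red = 0.
The clause (damp) is unit, so damp = 1.
The clause (warm) is unit, so warm = 1.
That conflicts with the unit clause (~warm).
Either choice for blue ends in contradiction.

UNSATISFIABLE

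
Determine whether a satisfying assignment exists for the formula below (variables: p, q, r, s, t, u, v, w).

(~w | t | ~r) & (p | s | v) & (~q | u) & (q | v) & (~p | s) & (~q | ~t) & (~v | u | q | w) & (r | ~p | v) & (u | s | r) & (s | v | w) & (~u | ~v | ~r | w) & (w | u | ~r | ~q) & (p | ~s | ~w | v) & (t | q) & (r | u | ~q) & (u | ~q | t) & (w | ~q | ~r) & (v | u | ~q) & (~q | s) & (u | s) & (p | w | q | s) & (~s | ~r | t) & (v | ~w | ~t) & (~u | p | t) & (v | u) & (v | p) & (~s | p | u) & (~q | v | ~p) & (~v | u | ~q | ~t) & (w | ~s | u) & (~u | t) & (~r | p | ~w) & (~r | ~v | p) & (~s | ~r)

Satisfiable

Try q = 0.
From the singleton clause (v), v = 1.
From the singleton clause (t), t = 1.
Try p = 0.
From the singleton clause (~r), r = 0.
Try u = 1.
Try w = 1.
All clauses hold; s can take either value.
A satisfying assignment: p=0,  q=0,  r=0,  s=0,  t=1,  u=1,  v=1,  w=1.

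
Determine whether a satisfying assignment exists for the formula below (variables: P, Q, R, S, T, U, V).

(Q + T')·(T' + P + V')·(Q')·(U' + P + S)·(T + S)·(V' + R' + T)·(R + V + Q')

The clause (Q') is unit, so Q = 0.
The clause (T') is unit, so T = 0.
The clause (S) is unit, so S = 1.
Branch on V: set V = 1.
The clause (R') is unit, so R = 0.
No clause remains; P, U are free.
A satisfying assignment: P: 0,  Q: 0,  R: 0,  S: 1,  T: 0,  U: 0,  V: 1.

Yes, satisfiable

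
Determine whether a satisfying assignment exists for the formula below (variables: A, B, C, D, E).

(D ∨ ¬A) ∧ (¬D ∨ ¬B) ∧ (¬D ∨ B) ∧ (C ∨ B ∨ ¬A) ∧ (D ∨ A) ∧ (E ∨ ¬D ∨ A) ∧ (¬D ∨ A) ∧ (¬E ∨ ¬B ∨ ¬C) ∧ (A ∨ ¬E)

Try D = True.
(¬B) alone gives B = False.
But (B) is also a unit clause — contradiction.
Undo D and try D = False.
(¬A) alone gives A = False.
But (A) is also a unit clause — contradiction.
Neither D = True nor D = False works.
No assignment satisfies every clause.

No, unsatisfiable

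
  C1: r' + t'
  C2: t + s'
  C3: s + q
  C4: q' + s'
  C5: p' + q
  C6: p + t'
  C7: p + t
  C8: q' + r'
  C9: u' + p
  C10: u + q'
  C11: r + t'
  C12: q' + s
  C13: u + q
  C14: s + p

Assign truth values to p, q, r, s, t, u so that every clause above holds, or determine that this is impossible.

UNSATISFIABLE

Try r = 0.
From the singleton clause (t'), t = 0.
From the singleton clause (s'), s = 0.
From the singleton clause (q), q = 1.
Now (q') is unsatisfied and unit — conflict.
That branch fails; take r = 1 instead.
From the singleton clause (t'), t = 0.
From the singleton clause (s'), s = 0.
From the singleton clause (q), q = 1.
Now (q') is unsatisfied and unit — conflict.
Either choice for r ends in contradiction.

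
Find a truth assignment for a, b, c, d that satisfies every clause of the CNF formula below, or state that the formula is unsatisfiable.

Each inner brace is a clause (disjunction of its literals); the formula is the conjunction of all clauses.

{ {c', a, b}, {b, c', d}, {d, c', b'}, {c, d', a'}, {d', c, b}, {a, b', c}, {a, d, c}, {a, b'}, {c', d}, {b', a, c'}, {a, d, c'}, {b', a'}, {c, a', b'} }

a: 1; b: 0; c: 1; d: 1

Case a = 1:
Unit clause (b') forces b = 0.
Case c = 1:
Unit clause (d) forces d = 1.
Every clause now holds.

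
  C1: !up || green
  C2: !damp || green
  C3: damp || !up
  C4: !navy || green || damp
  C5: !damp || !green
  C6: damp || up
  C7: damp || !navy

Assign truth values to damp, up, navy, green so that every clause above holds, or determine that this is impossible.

Try up = false.
From the singleton clause (damp), damp = true.
From the singleton clause (green), green = true.
That conflicts with the unit clause (!green).
Undo up and try up = true.
From the singleton clause (green), green = true.
From the singleton clause (damp), damp = true.
That conflicts with the unit clause (!damp).
Either choice for up ends in contradiction.

UNSATISFIABLE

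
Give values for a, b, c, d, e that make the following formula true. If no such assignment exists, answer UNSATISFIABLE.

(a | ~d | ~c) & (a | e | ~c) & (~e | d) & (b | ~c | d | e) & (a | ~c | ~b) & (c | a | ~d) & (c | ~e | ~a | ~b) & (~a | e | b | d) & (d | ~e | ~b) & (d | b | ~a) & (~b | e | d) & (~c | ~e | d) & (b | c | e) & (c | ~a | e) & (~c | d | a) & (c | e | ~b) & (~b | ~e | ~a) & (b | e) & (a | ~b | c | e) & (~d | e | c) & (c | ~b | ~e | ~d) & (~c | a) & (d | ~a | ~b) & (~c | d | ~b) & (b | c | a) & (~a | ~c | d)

a ↦ 1; b ↦ 0; c ↦ 0; d ↦ 1; e ↦ 1

Branch on e: set e = 1.
From the singleton clause (d), d = 1.
Branch on a: set a = 1.
From the singleton clause (~b), b = 0.
No clause remains; c is free.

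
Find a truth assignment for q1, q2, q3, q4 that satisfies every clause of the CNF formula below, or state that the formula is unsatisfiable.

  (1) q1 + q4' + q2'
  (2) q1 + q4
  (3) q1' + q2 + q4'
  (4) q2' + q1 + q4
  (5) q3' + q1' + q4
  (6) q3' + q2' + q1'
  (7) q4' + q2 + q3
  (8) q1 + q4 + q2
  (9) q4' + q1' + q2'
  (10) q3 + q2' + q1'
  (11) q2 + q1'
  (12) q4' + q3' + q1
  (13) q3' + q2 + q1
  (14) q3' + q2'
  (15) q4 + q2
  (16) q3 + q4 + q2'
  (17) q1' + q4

Suppose q1 = 1.
Unit clause (q2) forces q2 = 1.
Unit clause (q3') forces q3 = 0.
That conflicts with the unit clause (q3).
So q1 must be the other value — set q1 = 0.
Unit clause (q4) forces q4 = 1.
Unit clause (q2') forces q2 = 0.
Unit clause (q3) forces q3 = 1.
That conflicts with the unit clause (q3').
Neither q1 = 1 nor q1 = 0 works.

UNSATISFIABLE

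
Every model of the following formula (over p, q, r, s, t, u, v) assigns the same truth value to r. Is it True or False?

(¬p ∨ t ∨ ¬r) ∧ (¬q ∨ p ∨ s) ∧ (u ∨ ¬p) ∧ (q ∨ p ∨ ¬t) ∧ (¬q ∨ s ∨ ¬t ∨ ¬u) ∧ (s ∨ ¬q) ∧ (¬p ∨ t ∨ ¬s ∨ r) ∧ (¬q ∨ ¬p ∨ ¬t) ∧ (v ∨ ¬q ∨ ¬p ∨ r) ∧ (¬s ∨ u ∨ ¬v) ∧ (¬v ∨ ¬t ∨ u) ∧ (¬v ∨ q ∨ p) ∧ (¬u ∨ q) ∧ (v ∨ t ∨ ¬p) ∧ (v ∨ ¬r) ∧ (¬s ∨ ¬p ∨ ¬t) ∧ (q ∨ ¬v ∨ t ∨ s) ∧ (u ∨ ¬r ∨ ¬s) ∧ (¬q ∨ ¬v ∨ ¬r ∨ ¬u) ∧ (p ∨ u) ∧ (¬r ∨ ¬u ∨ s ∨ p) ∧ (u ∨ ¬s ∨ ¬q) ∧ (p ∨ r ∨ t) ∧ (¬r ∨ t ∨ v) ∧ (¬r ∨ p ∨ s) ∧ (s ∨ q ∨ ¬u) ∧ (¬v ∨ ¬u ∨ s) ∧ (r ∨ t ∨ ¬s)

Suppose r = True.
From the singleton clause (v), v = True.
Suppose p = False.
From the singleton clause (q), q = True.
From the singleton clause (s), s = True.
From the singleton clause (u), u = True.
That conflicts with the unit clause (¬u).
That branch fails; take p = True instead.
From the singleton clause (t), t = True.
From the singleton clause (u), u = True.
From the singleton clause (¬q), q = False.
That conflicts with the unit clause (q).
Either choice for p ends in contradiction.
So every satisfying assignment has r = False.

False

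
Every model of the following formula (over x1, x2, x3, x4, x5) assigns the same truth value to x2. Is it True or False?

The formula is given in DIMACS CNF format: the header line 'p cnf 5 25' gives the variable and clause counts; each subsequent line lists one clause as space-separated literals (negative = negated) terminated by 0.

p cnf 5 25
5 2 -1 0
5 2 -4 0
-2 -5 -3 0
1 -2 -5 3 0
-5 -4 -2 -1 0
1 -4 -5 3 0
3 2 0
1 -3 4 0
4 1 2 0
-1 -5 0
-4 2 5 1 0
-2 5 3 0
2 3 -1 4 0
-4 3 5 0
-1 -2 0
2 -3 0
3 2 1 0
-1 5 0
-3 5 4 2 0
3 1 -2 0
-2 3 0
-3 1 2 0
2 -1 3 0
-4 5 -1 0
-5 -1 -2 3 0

True

Suppose x2 = False.
(x3) alone gives x3 = True.
Now (¬x3) is unsatisfied and unit — conflict.
So every satisfying assignment has x2 = True.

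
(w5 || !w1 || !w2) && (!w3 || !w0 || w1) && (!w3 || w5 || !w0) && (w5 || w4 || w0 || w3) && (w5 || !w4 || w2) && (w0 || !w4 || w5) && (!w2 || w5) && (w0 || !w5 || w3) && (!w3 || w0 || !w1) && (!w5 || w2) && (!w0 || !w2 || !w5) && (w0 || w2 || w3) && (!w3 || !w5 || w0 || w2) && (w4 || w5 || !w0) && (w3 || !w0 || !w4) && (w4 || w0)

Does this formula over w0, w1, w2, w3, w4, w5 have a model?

Yes, satisfiable

Branch on w2: set w2 = true.
The clause (w5) is unit, so w5 = true.
The clause (!w0) is unit, so w0 = false.
The clause (w3) is unit, so w3 = true.
The clause (!w1) is unit, so w1 = false.
The clause (w4) is unit, so w4 = true.
All clauses are satisfied.
A satisfying assignment: w0: false; w1: false; w2: true; w3: true; w4: true; w5: true.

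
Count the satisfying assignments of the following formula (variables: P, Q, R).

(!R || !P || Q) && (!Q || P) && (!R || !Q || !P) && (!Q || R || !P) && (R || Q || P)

2

There are 2^3 = 8 truth assignments over (P, Q, R).
Check each against the 5 clauses (columns in the order P, Q, R):
  F F F  ✗ fails (R || Q || P)
  F F T  ✓ satisfies all
  F T F  ✗ fails (!Q || P)
  F T T  ✗ fails (!Q || P)
  T F F  ✓ satisfies all
  T F T  ✗ fails (!R || !P || Q)
  T T F  ✗ fails (!Q || R || !P)
  T T T  ✗ fails (!R || !Q || !P)
2 of the 8 rows are models.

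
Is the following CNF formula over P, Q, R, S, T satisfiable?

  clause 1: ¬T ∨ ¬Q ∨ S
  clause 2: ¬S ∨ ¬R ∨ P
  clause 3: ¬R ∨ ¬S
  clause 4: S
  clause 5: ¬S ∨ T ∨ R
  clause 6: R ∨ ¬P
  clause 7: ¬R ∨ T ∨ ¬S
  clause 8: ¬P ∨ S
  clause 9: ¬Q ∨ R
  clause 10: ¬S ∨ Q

From the singleton clause (S), S = True.
From the singleton clause (¬R), R = False.
From the singleton clause (T), T = True.
From the singleton clause (¬P), P = False.
From the singleton clause (¬Q), Q = False.
But (Q) is also a unit clause — contradiction.
No assignment satisfies every clause.

No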